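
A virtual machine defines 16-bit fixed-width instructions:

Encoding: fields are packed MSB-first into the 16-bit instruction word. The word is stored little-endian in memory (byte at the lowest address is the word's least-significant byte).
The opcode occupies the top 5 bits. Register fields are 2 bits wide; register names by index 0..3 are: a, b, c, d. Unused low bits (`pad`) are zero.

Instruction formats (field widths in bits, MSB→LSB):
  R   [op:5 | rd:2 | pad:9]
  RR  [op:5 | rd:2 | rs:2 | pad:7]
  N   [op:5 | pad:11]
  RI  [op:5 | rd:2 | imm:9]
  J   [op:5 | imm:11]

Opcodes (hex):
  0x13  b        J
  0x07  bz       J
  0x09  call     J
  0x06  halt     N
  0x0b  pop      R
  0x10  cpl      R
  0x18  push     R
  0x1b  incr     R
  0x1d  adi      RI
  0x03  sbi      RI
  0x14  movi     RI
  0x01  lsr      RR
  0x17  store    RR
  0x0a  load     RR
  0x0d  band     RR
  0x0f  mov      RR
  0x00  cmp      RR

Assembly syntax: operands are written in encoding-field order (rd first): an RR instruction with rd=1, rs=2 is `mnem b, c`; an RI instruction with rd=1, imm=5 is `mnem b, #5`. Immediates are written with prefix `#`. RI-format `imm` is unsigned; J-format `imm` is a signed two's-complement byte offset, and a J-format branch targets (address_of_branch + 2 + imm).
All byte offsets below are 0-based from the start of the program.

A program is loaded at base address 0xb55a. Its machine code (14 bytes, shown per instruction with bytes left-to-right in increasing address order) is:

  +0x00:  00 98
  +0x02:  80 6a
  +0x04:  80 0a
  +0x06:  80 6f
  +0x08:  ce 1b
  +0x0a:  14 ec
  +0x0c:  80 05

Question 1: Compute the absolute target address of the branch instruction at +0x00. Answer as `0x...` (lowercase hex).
0xb55c

[00] 00 98 → 0x9800
  top 5b → 0x13 → b [J]
  [10:0] imm=0 = #0
  target = base 0xb55a + off 0x00 + 2 + imm 0 = 0xb55c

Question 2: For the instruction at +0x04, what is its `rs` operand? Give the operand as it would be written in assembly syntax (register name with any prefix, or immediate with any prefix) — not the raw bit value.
[04] 80 0a → 0x0a80
  op=0x0a80>>11=0x1 ⇒ lsr (RR)
  rd@[10:9]=0x1 ⇒ b
  rs@[8:7]=0x1 ⇒ b

b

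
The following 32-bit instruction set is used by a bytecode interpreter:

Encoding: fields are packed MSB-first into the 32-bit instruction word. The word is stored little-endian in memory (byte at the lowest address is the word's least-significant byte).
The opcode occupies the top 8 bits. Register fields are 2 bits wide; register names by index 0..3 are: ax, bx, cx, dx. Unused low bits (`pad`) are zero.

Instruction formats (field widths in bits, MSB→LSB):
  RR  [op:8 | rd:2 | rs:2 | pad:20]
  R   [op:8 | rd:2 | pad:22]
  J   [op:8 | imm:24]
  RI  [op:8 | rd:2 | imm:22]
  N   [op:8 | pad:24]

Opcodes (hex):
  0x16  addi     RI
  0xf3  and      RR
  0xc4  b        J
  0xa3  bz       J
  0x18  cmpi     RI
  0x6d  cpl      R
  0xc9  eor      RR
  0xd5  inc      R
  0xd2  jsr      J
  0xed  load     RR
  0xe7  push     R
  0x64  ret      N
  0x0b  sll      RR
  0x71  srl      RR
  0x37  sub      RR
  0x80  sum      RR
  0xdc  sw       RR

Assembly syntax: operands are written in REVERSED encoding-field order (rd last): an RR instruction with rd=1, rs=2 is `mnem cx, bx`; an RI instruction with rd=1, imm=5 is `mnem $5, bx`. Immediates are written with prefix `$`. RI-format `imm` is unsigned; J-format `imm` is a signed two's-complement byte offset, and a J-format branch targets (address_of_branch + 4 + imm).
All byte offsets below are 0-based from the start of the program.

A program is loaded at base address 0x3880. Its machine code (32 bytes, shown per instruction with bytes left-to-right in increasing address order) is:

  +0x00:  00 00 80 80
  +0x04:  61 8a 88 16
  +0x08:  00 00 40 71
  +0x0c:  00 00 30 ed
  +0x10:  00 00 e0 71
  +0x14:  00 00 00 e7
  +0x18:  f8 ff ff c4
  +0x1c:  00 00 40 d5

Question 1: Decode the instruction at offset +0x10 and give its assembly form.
srl cx, dx

[10] 00 00 e0 71 → 0x71e00000
  opcode bits[31:24]=0x71: srl/RR
  rd: (w>>22)&0x3=0x3 → dx
  rs: (w>>20)&0x3=0x2 → cx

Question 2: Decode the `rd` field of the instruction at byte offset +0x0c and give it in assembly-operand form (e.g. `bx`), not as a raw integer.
ax

@+0c  little-endian(00 00 30 ed) = 0xed300000
  opcode bits[31:24]=0xed: load/RR
  rd@[23:22]=0x0 ⇒ ax
  rs@[21:20]=0x3 ⇒ dx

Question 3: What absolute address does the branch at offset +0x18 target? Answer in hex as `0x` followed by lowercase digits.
0x3894

+0x18: f8 ff ff c4 ⇒ word 0xc4fffff8 (little)
  opcode bits[31:24]=0xc4: b/J
  imm@[23:0]=0xfffff8 (s24→-8) ⇒ $-8
  target = base 0x3880 + off 0x18 + 4 + imm -8 = 0x3894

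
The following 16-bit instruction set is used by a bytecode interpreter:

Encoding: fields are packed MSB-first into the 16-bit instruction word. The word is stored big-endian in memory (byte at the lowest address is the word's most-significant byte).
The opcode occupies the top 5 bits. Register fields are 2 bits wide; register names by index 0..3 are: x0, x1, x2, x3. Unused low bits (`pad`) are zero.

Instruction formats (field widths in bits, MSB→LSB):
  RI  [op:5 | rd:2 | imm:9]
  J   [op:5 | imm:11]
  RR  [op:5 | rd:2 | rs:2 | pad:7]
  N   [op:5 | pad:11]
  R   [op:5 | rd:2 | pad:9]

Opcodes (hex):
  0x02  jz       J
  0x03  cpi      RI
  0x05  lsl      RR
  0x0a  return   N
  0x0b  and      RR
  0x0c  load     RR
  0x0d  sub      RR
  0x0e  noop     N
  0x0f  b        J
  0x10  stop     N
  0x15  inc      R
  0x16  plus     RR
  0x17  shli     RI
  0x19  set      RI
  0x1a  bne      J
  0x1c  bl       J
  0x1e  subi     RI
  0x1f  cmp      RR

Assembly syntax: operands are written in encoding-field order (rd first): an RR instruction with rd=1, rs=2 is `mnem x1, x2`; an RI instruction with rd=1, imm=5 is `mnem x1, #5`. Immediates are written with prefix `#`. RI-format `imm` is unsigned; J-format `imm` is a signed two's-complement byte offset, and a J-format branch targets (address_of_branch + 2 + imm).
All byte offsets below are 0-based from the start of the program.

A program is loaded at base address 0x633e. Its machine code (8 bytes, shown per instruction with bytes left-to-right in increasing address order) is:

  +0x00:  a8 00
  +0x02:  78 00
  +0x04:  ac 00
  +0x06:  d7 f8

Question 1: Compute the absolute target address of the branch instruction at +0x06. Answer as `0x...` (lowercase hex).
0x633e

[06] d7 f8 → 0xd7f8
  opcode bits[15:11]=0x1a: bne/J
  [10:0] imm=2040 (s11→-8) = #-8
  target = base 0x633e + off 0x06 + 2 + imm -8 = 0x633e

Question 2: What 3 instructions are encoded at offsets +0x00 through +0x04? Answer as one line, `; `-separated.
+0x00: a8 00 ⇒ word 0xa800 (big)
  opcode bits[15:11]=0x15: inc/R
  rd@[10:9]=0x0 ⇒ x0
+0x02: 78 00 ⇒ word 0x7800 (big)
  opcode bits[15:11]=0xf: b/J
  imm@[10:0]=0x0 ⇒ #0
+0x04: ac 00 ⇒ word 0xac00 (big)
  opcode bits[15:11]=0x15: inc/R
  rd@[10:9]=0x2 ⇒ x2

inc x0; b #0; inc x2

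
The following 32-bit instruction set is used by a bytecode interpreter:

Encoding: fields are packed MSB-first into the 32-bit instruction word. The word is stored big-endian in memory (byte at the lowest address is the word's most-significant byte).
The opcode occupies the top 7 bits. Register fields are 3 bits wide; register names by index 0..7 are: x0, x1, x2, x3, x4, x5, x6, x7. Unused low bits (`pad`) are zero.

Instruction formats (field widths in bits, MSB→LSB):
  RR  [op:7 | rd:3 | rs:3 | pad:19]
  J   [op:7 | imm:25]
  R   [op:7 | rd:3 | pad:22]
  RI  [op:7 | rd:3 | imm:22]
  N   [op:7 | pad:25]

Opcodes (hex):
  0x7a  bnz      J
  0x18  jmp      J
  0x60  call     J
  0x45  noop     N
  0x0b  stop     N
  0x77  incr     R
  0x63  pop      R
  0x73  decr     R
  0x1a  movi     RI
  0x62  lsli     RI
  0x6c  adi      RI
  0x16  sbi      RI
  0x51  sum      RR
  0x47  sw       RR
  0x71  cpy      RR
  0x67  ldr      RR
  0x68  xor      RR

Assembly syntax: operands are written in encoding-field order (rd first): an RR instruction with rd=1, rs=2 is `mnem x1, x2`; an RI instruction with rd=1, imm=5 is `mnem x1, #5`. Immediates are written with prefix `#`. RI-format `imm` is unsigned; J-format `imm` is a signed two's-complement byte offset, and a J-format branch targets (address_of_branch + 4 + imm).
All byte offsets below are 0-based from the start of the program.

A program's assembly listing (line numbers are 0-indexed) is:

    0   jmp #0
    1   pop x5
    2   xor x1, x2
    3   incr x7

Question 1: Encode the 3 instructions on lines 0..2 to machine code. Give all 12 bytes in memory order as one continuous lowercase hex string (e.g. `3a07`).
30000000c7400000d0500000

L0: jmp op=0x18:7|imm=0:25 ⇒ 0x30000000 ⇒ big 30 00 00 00
L1: pop op=0x63:7|rd=5:3|pad=0:22 ⇒ 0xc7400000 ⇒ big c7 40 00 00
L2: xor op=0x68:7|rd=1:3|rs=2:3|pad=0:19 ⇒ 0xd0500000 ⇒ big d0 50 00 00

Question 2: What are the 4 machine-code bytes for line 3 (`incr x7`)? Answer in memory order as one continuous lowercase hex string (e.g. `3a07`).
efc00000

3. incr fields op=0x77:7|rd=7:3|pad=0:22 → word efc00000h → ef c0 00 00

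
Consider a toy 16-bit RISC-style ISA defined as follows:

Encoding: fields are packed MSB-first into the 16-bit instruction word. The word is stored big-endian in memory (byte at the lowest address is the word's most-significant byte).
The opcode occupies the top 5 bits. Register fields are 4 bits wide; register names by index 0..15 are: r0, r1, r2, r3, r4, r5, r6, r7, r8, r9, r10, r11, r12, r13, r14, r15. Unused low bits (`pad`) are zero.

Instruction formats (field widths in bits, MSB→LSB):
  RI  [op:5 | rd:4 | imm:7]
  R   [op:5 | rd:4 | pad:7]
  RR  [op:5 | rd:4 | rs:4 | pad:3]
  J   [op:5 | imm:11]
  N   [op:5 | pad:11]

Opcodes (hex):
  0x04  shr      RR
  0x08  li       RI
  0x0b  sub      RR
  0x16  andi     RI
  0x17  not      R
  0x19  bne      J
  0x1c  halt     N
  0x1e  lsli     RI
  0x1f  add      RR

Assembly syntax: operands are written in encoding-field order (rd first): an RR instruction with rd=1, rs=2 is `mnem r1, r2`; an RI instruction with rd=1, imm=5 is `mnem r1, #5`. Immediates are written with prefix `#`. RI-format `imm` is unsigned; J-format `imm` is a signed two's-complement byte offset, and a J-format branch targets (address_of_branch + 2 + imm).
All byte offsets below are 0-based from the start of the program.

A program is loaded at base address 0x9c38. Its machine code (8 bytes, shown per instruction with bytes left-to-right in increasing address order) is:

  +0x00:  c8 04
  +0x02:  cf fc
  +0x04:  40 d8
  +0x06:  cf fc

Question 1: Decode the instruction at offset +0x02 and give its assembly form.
[02] cf fc → 0xcffc
  op=0xcffc>>11=0x19 ⇒ bne (J)
  imm: (w>>0)&0x7ff=0x7fc (s11→-4) → #-4

bne #-4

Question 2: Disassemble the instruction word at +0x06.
bne #-4

[06] cf fc → 0xcffc
  op=0xcffc>>11=0x19 ⇒ bne (J)
  imm: (w>>0)&0x7ff=0x7fc (s11→-4) → #-4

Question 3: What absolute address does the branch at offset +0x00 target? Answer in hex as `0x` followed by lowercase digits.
0x9c3e

[00] c8 04 → 0xc804
  opcode bits[15:11]=0x19: bne/J
  [10:0] imm=4 = #4
  target = base 0x9c38 + off 0x00 + 2 + imm 4 = 0x9c3e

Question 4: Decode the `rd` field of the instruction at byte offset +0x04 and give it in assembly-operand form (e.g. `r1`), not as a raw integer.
r1

@+04  big-endian(40 d8) = 0x40d8
  op=0x40d8>>11=0x8 ⇒ li (RI)
  rd: (w>>7)&0xf=0x1 → r1
  imm: (w>>0)&0x7f=0x58 → #88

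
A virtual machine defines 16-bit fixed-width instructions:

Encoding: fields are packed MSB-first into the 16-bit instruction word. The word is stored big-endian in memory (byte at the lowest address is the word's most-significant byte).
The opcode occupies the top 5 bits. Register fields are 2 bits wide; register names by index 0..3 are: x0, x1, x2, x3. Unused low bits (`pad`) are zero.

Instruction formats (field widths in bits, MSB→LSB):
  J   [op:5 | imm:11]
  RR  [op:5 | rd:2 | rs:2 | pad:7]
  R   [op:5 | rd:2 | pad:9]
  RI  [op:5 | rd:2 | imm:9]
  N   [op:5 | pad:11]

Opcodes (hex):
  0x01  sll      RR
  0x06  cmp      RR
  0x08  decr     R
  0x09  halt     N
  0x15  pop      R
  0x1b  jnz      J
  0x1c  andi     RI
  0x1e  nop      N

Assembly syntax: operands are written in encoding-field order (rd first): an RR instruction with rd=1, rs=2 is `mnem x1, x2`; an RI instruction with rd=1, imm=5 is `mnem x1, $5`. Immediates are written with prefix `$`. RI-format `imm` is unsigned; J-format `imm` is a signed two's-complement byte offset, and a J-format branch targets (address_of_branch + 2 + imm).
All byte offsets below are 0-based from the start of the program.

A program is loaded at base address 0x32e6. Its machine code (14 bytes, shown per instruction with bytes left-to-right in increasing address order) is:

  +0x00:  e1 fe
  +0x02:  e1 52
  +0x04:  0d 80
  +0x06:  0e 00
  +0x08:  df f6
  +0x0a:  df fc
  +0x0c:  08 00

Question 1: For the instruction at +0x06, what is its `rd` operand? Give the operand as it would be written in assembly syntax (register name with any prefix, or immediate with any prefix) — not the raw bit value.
[06] 0e 00 → 0x0e00
  opcode bits[15:11]=0x1: sll/RR
  [10:9] rd=3 = x3
  [8:7] rs=0 = x0

x3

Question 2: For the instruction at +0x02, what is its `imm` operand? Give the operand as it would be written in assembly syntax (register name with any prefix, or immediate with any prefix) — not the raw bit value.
[02] e1 52 → 0xe152
  opcode bits[15:11]=0x1c: andi/RI
  rd@[10:9]=0x0 ⇒ x0
  imm@[8:0]=0x152 ⇒ $338

$338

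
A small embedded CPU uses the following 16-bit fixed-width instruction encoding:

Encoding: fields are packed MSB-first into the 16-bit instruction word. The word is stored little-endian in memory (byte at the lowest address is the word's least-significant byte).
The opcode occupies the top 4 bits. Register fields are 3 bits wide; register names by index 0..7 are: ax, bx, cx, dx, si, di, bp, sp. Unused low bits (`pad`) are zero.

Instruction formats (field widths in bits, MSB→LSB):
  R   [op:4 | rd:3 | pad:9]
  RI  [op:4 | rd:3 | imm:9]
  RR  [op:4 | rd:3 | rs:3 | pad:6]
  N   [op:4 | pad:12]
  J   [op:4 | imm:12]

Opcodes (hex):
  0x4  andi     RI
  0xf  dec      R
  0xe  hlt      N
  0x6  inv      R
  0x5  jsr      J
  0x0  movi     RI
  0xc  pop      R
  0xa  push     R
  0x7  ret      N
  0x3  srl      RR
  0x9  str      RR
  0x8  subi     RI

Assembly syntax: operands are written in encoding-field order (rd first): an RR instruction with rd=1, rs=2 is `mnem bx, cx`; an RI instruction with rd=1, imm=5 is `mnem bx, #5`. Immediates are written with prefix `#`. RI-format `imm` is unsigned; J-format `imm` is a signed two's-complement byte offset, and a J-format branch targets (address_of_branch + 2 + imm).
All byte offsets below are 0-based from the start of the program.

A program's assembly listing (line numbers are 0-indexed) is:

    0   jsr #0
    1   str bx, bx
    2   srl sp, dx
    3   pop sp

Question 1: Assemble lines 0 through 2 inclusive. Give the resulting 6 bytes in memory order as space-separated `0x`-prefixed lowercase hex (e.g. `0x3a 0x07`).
L0: jsr op=0x5:4|imm=0:12 ⇒ 0x5000 ⇒ little 00 50
L1: str op=0x9:4|rd=1:3|rs=1:3|pad=0:6 ⇒ 0x9240 ⇒ little 40 92
L2: srl op=0x3:4|rd=7:3|rs=3:3|pad=0:6 ⇒ 0x3ec0 ⇒ little c0 3e

0x00 0x50 0x40 0x92 0xc0 0x3e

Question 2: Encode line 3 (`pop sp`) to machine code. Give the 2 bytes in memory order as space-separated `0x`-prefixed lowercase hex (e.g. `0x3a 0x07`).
L3: pop op=0xc:4|rd=7:3|pad=0:9 ⇒ 0xce00 ⇒ little 00 ce

0x00 0xce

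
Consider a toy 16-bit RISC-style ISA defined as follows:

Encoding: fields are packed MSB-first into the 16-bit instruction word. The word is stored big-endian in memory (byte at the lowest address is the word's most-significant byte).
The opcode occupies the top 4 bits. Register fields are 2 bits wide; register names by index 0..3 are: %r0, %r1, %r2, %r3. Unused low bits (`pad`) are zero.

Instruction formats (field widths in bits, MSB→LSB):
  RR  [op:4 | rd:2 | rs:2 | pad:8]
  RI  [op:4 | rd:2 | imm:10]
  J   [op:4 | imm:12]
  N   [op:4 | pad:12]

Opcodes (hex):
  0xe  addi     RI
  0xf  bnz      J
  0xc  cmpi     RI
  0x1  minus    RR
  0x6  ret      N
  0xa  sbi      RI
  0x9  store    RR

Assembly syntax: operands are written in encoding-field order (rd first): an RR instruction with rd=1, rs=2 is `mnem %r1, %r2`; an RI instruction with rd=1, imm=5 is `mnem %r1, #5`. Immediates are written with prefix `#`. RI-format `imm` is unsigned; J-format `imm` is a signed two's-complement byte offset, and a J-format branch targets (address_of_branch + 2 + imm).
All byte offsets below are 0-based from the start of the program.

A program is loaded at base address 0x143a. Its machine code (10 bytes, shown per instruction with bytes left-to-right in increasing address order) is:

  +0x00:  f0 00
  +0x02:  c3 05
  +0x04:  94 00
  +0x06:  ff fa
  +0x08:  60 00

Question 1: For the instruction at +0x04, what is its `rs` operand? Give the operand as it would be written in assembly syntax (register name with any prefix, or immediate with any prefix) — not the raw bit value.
%r0

[04] 94 00 → 0x9400
  opcode bits[15:12]=0x9: store/RR
  rd@[11:10]=0x1 ⇒ %r1
  rs@[9:8]=0x0 ⇒ %r0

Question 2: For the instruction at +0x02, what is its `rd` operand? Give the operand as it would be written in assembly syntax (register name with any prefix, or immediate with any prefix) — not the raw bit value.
%r0

off 0x02: read c3 05 as big → 0xc305
  op=0xc305>>12=0xc ⇒ cmpi (RI)
  rd@[11:10]=0x0 ⇒ %r0
  imm@[9:0]=0x305 ⇒ #773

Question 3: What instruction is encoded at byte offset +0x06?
bnz #-6

[06] ff fa → 0xfffa
  top 4b → 0xf → bnz [J]
  imm: (w>>0)&0xfff=0xffa (s12→-6) → #-6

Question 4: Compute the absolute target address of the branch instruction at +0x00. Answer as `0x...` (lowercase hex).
off 0x00: read f0 00 as big → 0xf000
  op=0xf000>>12=0xf ⇒ bnz (J)
  [11:0] imm=0 = #0
  target = base 0x143a + off 0x00 + 2 + imm 0 = 0x143c

0x143c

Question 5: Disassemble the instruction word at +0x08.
ret

off 0x08: read 60 00 as big → 0x6000
  top 4b → 0x6 → ret [N]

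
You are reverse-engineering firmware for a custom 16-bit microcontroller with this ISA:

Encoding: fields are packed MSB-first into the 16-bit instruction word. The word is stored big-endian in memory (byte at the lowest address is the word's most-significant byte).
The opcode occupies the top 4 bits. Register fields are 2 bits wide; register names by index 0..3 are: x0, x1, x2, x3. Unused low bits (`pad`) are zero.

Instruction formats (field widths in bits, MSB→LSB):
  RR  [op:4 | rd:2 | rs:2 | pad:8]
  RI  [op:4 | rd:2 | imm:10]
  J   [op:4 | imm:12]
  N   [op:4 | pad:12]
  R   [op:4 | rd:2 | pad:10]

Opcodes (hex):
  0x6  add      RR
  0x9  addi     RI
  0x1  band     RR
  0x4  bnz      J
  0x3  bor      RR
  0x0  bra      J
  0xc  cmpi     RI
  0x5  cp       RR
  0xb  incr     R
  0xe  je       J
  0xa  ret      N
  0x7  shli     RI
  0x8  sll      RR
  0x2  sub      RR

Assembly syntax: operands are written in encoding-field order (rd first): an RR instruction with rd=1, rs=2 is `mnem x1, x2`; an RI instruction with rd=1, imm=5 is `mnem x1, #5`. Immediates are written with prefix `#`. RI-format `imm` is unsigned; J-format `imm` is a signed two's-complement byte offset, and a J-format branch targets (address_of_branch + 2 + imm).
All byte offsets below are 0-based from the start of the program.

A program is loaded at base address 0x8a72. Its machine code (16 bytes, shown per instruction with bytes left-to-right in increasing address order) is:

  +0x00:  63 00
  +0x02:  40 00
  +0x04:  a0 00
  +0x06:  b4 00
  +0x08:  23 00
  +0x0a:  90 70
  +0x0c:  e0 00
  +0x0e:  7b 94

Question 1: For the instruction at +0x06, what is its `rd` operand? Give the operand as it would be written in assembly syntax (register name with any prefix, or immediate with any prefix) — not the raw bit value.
+0x06: b4 00 ⇒ word 0xb400 (big)
  opcode bits[15:12]=0xb: incr/R
  [11:10] rd=1 = x1

x1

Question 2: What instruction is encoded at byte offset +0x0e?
off 0x0e: read 7b 94 as big → 0x7b94
  top 4b → 0x7 → shli [RI]
  rd: (w>>10)&0x3=0x2 → x2
  imm: (w>>0)&0x3ff=0x394 → #916

shli x2, #916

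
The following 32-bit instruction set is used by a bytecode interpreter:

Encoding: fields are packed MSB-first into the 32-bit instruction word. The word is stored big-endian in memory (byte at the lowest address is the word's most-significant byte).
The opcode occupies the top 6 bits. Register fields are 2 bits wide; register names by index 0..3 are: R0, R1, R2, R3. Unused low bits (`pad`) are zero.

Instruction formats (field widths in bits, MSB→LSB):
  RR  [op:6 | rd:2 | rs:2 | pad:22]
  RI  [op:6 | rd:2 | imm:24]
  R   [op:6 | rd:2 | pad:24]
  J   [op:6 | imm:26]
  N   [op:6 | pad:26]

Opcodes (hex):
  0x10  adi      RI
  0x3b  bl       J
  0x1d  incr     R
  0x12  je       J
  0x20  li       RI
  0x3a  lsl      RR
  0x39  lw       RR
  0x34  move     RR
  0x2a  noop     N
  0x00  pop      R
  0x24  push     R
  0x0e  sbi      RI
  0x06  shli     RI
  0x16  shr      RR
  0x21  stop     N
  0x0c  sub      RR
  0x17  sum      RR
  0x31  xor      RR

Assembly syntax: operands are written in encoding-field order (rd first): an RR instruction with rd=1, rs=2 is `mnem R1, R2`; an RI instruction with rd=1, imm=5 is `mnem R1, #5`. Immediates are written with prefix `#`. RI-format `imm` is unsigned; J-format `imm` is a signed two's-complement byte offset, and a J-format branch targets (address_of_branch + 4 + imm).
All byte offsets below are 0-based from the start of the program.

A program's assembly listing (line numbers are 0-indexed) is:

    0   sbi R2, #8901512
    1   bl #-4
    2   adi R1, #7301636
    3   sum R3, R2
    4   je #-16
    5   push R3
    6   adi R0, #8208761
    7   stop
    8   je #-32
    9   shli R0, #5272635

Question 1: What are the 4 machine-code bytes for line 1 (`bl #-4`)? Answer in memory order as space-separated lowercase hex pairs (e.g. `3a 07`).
L1: bl op=0x3b:6|imm=-4:26 ⇒ 0xeffffffc ⇒ big ef ff ff fc

ef ff ff fc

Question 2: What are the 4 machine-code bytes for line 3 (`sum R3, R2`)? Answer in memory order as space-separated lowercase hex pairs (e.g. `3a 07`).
3. sum fields op=0x17:6|rd=3:2|rs=2:2|pad=0:22 → word 5f800000h → 5f 80 00 00

5f 80 00 00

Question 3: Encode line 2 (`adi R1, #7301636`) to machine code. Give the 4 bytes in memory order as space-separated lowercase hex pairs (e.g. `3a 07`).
41 6f 6a 04

line 2 (adi): pack op=0x10:6|rd=1:2|imm=7301636:24 = 0x416f6a04; big→ 41 6f 6a 04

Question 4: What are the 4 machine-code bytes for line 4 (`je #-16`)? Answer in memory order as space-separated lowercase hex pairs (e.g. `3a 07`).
4b ff ff f0

line 4 (je): pack op=0x12:6|imm=-16:26 = 0x4bfffff0; big→ 4b ff ff f0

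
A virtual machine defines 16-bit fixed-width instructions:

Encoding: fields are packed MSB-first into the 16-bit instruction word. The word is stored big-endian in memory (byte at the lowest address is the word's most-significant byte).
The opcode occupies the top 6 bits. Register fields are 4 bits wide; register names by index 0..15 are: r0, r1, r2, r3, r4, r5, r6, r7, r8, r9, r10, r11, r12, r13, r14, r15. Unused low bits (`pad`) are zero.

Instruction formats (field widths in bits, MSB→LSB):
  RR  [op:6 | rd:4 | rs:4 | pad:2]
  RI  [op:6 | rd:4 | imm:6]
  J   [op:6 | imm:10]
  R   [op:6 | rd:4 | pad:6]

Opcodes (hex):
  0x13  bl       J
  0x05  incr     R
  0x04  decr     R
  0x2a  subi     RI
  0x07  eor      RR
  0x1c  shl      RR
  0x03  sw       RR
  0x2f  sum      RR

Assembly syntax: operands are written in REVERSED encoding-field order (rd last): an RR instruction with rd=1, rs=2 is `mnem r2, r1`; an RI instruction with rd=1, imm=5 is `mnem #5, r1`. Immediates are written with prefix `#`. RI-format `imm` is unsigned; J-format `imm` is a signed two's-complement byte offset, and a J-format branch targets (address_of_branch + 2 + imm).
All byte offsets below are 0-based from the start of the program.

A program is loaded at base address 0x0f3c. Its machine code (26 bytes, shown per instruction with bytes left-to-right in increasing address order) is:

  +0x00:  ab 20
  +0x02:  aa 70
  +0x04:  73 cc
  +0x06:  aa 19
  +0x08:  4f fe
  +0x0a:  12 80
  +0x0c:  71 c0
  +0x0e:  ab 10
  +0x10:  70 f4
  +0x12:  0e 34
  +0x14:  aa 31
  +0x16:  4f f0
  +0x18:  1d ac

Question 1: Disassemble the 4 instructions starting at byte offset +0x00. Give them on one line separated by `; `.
@+00  big-endian(ab 20) = 0xab20
  top 6b → 0x2a → subi [RI]
  rd@[9:6]=0xc ⇒ r12
  imm@[5:0]=0x20 ⇒ #32
@+02  big-endian(aa 70) = 0xaa70
  top 6b → 0x2a → subi [RI]
  rd@[9:6]=0x9 ⇒ r9
  imm@[5:0]=0x30 ⇒ #48
@+04  big-endian(73 cc) = 0x73cc
  top 6b → 0x1c → shl [RR]
  rd@[9:6]=0xf ⇒ r15
  rs@[5:2]=0x3 ⇒ r3
@+06  big-endian(aa 19) = 0xaa19
  top 6b → 0x2a → subi [RI]
  rd@[9:6]=0x8 ⇒ r8
  imm@[5:0]=0x19 ⇒ #25

subi #32, r12; subi #48, r9; shl r3, r15; subi #25, r8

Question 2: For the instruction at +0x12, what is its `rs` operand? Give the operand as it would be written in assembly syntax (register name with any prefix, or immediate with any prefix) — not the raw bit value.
r13

off 0x12: read 0e 34 as big → 0x0e34
  opcode bits[15:10]=0x3: sw/RR
  [9:6] rd=8 = r8
  [5:2] rs=13 = r13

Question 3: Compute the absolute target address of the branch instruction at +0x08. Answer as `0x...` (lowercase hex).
off 0x08: read 4f fe as big → 0x4ffe
  top 6b → 0x13 → bl [J]
  imm: (w>>0)&0x3ff=0x3fe (s10→-2) → #-2
  target = base 0x0f3c + off 0x08 + 2 + imm -2 = 0x0f44

0x0f44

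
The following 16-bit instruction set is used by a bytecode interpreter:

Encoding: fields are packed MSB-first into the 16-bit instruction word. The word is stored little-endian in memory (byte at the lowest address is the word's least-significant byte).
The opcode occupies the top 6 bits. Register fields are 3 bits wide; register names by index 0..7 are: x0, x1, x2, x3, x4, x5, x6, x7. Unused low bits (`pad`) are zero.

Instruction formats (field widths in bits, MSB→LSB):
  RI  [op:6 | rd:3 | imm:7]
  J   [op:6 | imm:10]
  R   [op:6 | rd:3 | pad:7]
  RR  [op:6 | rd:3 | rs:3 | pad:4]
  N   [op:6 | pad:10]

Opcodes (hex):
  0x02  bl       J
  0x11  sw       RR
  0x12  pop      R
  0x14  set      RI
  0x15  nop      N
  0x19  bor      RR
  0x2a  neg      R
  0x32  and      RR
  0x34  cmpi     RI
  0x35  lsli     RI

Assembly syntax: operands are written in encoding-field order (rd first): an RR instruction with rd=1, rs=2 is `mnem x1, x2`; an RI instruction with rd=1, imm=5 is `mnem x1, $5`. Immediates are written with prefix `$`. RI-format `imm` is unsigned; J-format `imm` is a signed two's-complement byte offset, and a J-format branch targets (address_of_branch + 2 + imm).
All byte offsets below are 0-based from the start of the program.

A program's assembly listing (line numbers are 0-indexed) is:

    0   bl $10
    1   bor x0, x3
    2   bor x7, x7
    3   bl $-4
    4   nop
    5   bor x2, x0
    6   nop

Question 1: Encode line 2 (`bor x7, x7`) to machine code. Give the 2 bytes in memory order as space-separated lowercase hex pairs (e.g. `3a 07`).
f0 67

L2: bor op=0x19:6|rd=7:3|rs=7:3|pad=0:4 ⇒ 0x67f0 ⇒ little f0 67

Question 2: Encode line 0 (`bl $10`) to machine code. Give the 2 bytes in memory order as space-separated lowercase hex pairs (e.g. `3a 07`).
line 0 (bl): pack op=0x2:6|imm=10:10 = 0x080a; little→ 0a 08

0a 08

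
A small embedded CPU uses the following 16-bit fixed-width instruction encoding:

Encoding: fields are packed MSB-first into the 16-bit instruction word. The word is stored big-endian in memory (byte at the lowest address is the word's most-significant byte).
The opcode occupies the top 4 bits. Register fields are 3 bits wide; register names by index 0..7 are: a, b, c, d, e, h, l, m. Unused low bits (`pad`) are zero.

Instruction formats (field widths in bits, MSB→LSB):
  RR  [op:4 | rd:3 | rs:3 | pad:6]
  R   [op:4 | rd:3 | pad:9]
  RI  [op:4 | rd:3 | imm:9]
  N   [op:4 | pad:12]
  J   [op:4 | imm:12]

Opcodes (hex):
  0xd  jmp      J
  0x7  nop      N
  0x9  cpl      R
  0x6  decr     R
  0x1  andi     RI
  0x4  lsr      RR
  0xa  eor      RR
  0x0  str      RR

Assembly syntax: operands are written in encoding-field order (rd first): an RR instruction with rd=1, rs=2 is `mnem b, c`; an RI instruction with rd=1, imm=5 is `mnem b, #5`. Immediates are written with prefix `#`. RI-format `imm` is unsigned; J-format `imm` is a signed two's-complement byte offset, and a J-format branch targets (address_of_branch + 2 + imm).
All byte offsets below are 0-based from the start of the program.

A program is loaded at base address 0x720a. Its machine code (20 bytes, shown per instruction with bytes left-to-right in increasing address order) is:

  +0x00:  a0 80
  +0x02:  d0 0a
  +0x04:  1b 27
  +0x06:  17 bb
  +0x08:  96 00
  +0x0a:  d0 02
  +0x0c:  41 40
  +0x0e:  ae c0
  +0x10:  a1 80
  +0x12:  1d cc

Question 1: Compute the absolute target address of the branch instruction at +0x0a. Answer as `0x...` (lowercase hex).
@+0a  big-endian(d0 02) = 0xd002
  op=0xd002>>12=0xd ⇒ jmp (J)
  imm: (w>>0)&0xfff=0x2 → #2
  target = base 0x720a + off 0x0a + 2 + imm 2 = 0x7218

0x7218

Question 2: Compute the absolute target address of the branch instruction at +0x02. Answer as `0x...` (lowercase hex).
@+02  big-endian(d0 0a) = 0xd00a
  opcode bits[15:12]=0xd: jmp/J
  imm: (w>>0)&0xfff=0xa → #10
  target = base 0x720a + off 0x02 + 2 + imm 10 = 0x7218

0x7218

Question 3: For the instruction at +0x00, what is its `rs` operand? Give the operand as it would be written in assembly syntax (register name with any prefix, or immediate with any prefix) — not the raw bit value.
off 0x00: read a0 80 as big → 0xa080
  top 4b → 0xa → eor [RR]
  rd@[11:9]=0x0 ⇒ a
  rs@[8:6]=0x2 ⇒ c

c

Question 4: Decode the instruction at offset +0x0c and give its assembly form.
off 0x0c: read 41 40 as big → 0x4140
  top 4b → 0x4 → lsr [RR]
  rd@[11:9]=0x0 ⇒ a
  rs@[8:6]=0x5 ⇒ h

lsr a, h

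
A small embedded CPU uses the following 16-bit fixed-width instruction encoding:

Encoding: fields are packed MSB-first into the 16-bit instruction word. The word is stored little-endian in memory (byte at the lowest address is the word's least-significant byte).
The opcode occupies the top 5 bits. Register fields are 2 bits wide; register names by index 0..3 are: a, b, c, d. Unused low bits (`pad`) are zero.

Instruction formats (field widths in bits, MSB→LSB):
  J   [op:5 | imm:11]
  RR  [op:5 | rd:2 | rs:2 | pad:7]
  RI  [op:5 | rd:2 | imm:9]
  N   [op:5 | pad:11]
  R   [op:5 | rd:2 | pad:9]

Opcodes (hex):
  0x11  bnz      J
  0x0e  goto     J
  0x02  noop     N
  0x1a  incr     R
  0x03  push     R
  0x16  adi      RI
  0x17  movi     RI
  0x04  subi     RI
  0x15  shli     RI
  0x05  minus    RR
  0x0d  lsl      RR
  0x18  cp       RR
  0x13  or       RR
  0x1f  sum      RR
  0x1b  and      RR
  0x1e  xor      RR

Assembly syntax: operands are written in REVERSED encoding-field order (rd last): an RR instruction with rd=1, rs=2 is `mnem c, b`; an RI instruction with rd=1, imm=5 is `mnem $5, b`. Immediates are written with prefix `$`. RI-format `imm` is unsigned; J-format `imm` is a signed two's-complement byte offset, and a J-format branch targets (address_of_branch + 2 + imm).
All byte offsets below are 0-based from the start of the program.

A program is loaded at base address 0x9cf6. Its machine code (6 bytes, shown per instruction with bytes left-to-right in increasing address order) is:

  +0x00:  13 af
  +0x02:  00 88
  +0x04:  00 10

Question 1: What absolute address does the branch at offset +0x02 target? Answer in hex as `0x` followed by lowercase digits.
0x9cfa

+0x02: 00 88 ⇒ word 0x8800 (little)
  op=0x8800>>11=0x11 ⇒ bnz (J)
  imm: (w>>0)&0x7ff=0x0 → $0
  target = base 0x9cf6 + off 0x02 + 2 + imm 0 = 0x9cfa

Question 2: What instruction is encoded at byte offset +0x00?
@+00  little-endian(13 af) = 0xaf13
  top 5b → 0x15 → shli [RI]
  [10:9] rd=3 = d
  [8:0] imm=275 = $275

shli $275, d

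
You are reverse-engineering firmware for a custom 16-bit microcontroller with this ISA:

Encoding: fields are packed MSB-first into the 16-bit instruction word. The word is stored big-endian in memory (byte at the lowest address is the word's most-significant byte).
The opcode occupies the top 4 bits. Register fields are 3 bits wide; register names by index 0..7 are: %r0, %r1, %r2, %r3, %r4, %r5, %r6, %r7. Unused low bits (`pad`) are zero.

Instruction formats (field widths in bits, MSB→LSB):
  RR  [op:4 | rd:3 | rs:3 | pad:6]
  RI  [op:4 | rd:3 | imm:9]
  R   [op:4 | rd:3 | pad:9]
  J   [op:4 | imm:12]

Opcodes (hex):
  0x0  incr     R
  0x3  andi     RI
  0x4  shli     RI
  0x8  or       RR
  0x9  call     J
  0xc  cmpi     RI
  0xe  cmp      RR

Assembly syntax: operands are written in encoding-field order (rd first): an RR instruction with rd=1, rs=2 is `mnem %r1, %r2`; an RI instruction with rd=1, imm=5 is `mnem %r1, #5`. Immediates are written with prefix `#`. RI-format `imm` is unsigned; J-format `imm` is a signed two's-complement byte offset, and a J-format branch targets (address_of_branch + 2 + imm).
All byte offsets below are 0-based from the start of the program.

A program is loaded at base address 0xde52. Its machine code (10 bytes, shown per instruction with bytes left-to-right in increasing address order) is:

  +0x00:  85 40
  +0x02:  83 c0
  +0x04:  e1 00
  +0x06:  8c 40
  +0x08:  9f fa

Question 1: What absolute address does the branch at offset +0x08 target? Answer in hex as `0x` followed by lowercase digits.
0xde56

+0x08: 9f fa ⇒ word 0x9ffa (big)
  opcode bits[15:12]=0x9: call/J
  imm: (w>>0)&0xfff=0xffa (s12→-6) → #-6
  target = base 0xde52 + off 0x08 + 2 + imm -6 = 0xde56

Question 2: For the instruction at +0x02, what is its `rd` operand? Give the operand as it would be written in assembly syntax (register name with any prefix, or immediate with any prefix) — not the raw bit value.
%r1

@+02  big-endian(83 c0) = 0x83c0
  op=0x83c0>>12=0x8 ⇒ or (RR)
  rd: (w>>9)&0x7=0x1 → %r1
  rs: (w>>6)&0x7=0x7 → %r7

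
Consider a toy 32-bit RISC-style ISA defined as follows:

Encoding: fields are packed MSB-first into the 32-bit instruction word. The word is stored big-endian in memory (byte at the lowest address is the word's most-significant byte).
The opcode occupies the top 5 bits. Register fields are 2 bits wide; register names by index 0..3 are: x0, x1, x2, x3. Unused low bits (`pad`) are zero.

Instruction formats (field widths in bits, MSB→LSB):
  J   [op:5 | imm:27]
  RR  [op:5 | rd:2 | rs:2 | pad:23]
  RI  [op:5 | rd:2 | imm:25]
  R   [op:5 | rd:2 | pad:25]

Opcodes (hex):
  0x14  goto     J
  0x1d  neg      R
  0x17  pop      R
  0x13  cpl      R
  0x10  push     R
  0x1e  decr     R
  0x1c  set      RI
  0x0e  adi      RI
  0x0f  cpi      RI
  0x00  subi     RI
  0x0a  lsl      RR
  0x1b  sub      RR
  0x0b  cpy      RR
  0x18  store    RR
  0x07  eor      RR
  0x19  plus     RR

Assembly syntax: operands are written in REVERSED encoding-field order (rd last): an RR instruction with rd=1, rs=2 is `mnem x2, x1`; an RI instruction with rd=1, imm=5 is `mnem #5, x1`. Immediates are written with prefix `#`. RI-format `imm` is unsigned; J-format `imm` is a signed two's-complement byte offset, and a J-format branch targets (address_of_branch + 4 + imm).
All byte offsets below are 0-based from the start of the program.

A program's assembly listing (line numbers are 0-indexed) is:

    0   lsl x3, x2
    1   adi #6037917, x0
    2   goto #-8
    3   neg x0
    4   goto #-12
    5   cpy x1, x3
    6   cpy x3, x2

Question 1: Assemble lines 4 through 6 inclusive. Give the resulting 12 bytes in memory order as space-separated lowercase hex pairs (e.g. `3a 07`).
line 4 (goto): pack op=0x14:5|imm=-12:27 = 0xa7fffff4; big→ a7 ff ff f4
line 5 (cpy): pack op=0xb:5|rd=3:2|rs=1:2|pad=0:23 = 0x5e800000; big→ 5e 80 00 00
line 6 (cpy): pack op=0xb:5|rd=2:2|rs=3:2|pad=0:23 = 0x5d800000; big→ 5d 80 00 00

a7 ff ff f4 5e 80 00 00 5d 80 00 00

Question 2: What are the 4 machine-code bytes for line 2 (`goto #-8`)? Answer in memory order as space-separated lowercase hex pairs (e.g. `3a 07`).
line 2 (goto): pack op=0x14:5|imm=-8:27 = 0xa7fffff8; big→ a7 ff ff f8

a7 ff ff f8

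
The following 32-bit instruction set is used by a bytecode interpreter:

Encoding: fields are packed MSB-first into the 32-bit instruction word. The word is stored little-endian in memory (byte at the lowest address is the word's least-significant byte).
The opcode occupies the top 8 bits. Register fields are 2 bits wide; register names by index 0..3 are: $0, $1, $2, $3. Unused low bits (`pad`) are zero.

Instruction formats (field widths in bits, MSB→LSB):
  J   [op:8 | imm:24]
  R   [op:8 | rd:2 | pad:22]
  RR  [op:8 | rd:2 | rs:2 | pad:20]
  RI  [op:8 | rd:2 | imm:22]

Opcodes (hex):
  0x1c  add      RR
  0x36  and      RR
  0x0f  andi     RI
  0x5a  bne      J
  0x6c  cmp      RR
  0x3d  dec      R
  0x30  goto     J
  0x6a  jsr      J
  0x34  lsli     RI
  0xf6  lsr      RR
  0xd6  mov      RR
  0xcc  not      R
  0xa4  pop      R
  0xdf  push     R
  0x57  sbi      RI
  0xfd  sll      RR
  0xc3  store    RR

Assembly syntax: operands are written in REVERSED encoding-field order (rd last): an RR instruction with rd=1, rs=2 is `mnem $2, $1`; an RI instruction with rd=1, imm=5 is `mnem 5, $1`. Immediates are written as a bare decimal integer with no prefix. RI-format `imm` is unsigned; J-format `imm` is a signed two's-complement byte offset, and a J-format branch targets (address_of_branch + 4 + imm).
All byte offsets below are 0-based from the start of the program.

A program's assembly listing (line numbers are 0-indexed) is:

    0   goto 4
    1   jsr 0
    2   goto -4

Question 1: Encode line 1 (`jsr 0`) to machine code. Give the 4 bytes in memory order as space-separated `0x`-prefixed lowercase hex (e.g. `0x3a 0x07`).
0x00 0x00 0x00 0x6a

line 1 (jsr): pack op=0x6a:8|imm=0:24 = 0x6a000000; little→ 00 00 00 6a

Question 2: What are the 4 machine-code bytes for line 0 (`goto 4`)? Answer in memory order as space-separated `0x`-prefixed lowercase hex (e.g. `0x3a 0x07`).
0x04 0x00 0x00 0x30

line 0 (goto): pack op=0x30:8|imm=4:24 = 0x30000004; little→ 04 00 00 30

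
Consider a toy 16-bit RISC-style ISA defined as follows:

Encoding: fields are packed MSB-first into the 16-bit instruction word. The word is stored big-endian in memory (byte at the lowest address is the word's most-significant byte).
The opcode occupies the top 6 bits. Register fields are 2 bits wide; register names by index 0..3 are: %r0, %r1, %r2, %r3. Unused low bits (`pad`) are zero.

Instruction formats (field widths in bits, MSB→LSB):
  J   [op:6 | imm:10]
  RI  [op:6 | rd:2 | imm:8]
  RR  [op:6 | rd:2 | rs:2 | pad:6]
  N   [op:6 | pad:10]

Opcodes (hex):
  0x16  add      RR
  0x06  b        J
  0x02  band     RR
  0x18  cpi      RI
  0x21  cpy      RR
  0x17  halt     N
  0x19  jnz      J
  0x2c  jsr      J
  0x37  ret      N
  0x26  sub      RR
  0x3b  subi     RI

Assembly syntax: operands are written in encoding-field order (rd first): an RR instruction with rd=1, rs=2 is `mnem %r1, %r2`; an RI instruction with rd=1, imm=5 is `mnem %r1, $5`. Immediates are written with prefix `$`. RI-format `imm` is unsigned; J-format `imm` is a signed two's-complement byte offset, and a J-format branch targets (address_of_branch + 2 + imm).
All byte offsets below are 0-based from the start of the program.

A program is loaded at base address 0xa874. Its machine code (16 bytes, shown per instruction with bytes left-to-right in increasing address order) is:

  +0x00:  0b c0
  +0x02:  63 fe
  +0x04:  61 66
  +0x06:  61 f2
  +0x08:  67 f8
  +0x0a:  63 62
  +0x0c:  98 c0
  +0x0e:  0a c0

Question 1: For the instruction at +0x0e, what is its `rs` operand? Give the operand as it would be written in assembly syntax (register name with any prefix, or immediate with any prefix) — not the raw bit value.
off 0x0e: read 0a c0 as big → 0x0ac0
  top 6b → 0x2 → band [RR]
  rd: (w>>8)&0x3=0x2 → %r2
  rs: (w>>6)&0x3=0x3 → %r3

%r3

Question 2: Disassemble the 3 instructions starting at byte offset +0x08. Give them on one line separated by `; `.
jnz $-8; cpi %r3, $98; sub %r0, %r3

[08] 67 f8 → 0x67f8
  opcode bits[15:10]=0x19: jnz/J
  imm: (w>>0)&0x3ff=0x3f8 (s10→-8) → $-8
[0a] 63 62 → 0x6362
  opcode bits[15:10]=0x18: cpi/RI
  rd: (w>>8)&0x3=0x3 → %r3
  imm: (w>>0)&0xff=0x62 → $98
[0c] 98 c0 → 0x98c0
  opcode bits[15:10]=0x26: sub/RR
  rd: (w>>8)&0x3=0x0 → %r0
  rs: (w>>6)&0x3=0x3 → %r3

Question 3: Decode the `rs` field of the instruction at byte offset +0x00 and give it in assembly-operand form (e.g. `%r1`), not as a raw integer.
off 0x00: read 0b c0 as big → 0x0bc0
  top 6b → 0x2 → band [RR]
  rd: (w>>8)&0x3=0x3 → %r3
  rs: (w>>6)&0x3=0x3 → %r3

%r3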